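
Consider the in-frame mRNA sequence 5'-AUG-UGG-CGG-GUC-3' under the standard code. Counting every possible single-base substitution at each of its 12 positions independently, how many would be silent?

7

Codon 1 (AUG, Met): 0 synonymous substitutions.
Codon 2 (UGG, Trp): 0 synonymous substitutions.
Codon 3 (CGG, Arg): 4 synonymous substitutions.
Codon 4 (GUC, Val): 3 synonymous substitutions.
Total: 0 + 0 + 4 + 3 = 7.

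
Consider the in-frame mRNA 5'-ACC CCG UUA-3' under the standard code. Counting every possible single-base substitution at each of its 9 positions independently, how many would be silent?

8

Codon 1 (ACC, Thr): 3 synonymous substitutions.
Codon 2 (CCG, Pro): 3 synonymous substitutions.
Codon 3 (UUA, Leu): 2 synonymous substitutions.
Total: 3 + 3 + 2 = 8.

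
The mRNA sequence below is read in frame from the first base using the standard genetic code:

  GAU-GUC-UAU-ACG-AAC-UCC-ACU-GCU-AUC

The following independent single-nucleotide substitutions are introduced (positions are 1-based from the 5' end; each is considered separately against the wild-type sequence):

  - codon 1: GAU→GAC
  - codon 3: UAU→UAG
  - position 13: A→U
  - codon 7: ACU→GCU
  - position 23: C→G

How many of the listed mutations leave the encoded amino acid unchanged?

1

Codon 1: GAU (Asp) → GAC (Asp) — synonymous.
Codon 3: UAU (Tyr) → UAG (Stop) — nonsense.
Codon 5: AAC (Asn) → UAC (Tyr) — missense.
Codon 7: ACU (Thr) → GCU (Ala) — missense.
Codon 8: GCU (Ala) → GGU (Gly) — missense.
Synonymous: 1 of 5.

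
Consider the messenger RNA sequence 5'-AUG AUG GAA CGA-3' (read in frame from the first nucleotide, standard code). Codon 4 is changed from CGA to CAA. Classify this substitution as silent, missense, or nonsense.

Position 11 falls in codon 4: CGA → Arg.
After the substitution the codon is CAA → Gln.
Arg ≠ Gln, so this is a missense mutation.

missense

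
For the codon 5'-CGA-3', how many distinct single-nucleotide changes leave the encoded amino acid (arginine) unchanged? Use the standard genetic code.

Position 1: AGA → 1 synonymous.
Position 2: none → 0 synonymous.
Position 3: CGU, CGC, CGG → 3 synonymous.
Total: 1 + 0 + 3 = 4.

4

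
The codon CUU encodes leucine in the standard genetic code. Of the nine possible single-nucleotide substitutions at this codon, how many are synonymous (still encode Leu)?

3

Position 1: none → 0 synonymous.
Position 2: none → 0 synonymous.
Position 3: CUC, CUA, CUG → 3 synonymous.
Total: 0 + 0 + 3 = 3.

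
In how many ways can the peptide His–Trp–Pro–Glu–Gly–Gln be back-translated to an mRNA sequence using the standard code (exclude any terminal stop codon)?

His: 2 codons.
Trp: 1 codon.
Pro: 4 codons.
Glu: 2 codons.
Gly: 4 codons.
Gln: 2 codons.
2 × 1 × 4 × 2 × 4 × 2 = 128.

128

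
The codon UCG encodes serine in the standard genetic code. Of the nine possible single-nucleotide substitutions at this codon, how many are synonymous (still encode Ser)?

3

Position 1: none → 0 synonymous.
Position 2: none → 0 synonymous.
Position 3: UCU, UCC, UCA → 3 synonymous.
Total: 0 + 0 + 3 = 3.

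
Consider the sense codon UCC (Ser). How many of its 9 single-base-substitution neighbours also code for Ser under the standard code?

Position 1: none → 0 synonymous.
Position 2: none → 0 synonymous.
Position 3: UCU, UCA, UCG → 3 synonymous.
Total: 0 + 0 + 3 = 3.

3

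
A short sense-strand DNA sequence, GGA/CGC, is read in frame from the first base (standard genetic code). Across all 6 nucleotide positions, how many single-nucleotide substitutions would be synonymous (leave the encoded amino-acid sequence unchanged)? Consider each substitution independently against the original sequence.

6

Codon 1 (GGA, Gly): 3 synonymous substitutions.
Codon 2 (CGC, Arg): 3 synonymous substitutions.
Total: 3 + 3 = 6.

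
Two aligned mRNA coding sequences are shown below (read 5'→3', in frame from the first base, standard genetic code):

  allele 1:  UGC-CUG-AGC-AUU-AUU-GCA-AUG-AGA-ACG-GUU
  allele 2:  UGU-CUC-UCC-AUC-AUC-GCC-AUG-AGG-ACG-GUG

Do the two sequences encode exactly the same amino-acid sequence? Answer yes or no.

Codon 1: UGC Cys / UGU Cys — synonymous.
Codon 2: CUG Leu / CUC Leu — synonymous.
Codon 3: AGC Ser / UCC Ser — synonymous.
Codon 4: AUU Ile / AUC Ile — synonymous.
Codon 5: AUU Ile / AUC Ile — synonymous.
Codon 6: GCA Ala / GCC Ala — synonymous.
Codon 7: AUG Met / AUG Met — identical.
Codon 8: AGA Arg / AGG Arg — synonymous.
Codon 9: ACG Thr / ACG Thr — identical.
Codon 10: GUU Val / GUG Val — synonymous.
Nonsynonymous differences: 0 → same protein.

yes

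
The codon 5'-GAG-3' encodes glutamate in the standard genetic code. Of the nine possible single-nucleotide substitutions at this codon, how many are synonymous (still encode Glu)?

1

Position 1: none → 0 synonymous.
Position 2: none → 0 synonymous.
Position 3: GAA → 1 synonymous.
Total: 0 + 0 + 1 = 1.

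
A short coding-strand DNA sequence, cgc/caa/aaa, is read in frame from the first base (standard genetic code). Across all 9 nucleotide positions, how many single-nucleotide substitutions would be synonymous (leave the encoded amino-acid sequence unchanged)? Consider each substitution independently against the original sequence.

Codon 1 (CGC, Arg): 3 synonymous substitutions.
Codon 2 (CAA, Gln): 1 synonymous substitution.
Codon 3 (AAA, Lys): 1 synonymous substitution.
Total: 3 + 1 + 1 = 5.

5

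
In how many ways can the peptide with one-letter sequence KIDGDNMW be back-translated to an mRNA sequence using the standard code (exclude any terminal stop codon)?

192

Lys: 2 codons.
Ile: 3 codons.
Asp: 2 codons.
Gly: 4 codons.
Asp: 2 codons.
Asn: 2 codons.
Met: 1 codon.
Trp: 1 codon.
2 × 3 × 2 × 4 × 2 × 2 × 1 × 1 = 192.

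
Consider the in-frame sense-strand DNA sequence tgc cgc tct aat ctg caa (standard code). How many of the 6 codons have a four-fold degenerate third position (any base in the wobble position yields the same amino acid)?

3

Codon 1 TGC (Cys): third position 2-fold.
Codon 2 CGC (Arg): third position 4-fold.
Codon 3 TCT (Ser): third position 4-fold.
Codon 4 AAT (Asn): third position 2-fold.
Codon 5 CTG (Leu): third position 4-fold.
Codon 6 CAA (Gln): third position 2-fold.
Four-fold degenerate third positions: 3.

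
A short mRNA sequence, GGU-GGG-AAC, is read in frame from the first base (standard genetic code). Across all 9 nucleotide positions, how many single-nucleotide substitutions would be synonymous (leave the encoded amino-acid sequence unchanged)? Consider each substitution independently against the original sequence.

7

Codon 1 (GGU, Gly): 3 synonymous substitutions.
Codon 2 (GGG, Gly): 3 synonymous substitutions.
Codon 3 (AAC, Asn): 1 synonymous substitution.
Total: 3 + 3 + 1 = 7.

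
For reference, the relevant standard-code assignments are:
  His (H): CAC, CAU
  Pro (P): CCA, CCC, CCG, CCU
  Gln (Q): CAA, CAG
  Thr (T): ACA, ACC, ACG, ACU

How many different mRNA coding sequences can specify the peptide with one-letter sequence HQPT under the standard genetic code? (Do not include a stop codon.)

His: 2 codons.
Gln: 2 codons.
Pro: 4 codons.
Thr: 4 codons.
2 × 2 × 4 × 4 = 64.

64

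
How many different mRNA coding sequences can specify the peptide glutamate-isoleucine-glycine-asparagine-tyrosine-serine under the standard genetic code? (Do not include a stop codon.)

Glu: 2 codons.
Ile: 3 codons.
Gly: 4 codons.
Asn: 2 codons.
Tyr: 2 codons.
Ser: 6 codons.
2 × 3 × 4 × 2 × 2 × 6 = 576.

576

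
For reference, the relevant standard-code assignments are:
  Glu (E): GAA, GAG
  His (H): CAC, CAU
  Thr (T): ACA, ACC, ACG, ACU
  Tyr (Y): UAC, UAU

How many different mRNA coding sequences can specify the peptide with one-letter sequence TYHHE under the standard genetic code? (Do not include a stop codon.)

64

Thr: 4 codons.
Tyr: 2 codons.
His: 2 codons.
His: 2 codons.
Glu: 2 codons.
4 × 2 × 2 × 2 × 2 = 64.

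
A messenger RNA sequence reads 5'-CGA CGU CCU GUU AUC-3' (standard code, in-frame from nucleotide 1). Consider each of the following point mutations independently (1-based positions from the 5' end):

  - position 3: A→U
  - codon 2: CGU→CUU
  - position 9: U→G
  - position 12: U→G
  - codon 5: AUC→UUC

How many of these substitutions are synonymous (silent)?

3

Codon 1: CGA (Arg) → CGU (Arg) — synonymous.
Codon 2: CGU (Arg) → CUU (Leu) — missense.
Codon 3: CCU (Pro) → CCG (Pro) — synonymous.
Codon 4: GUU (Val) → GUG (Val) — synonymous.
Codon 5: AUC (Ile) → UUC (Phe) — missense.
Synonymous: 3 of 5.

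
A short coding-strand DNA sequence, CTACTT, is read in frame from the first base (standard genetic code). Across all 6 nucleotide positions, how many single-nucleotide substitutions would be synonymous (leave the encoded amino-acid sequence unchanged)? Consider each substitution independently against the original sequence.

Codon 1 (CTA, Leu): 4 synonymous substitutions.
Codon 2 (CTT, Leu): 3 synonymous substitutions.
Total: 4 + 3 = 7.

7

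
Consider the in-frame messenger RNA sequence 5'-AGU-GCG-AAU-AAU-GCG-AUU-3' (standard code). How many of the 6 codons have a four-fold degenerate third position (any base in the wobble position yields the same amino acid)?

Codon 1 AGU (Ser): third position 2-fold.
Codon 2 GCG (Ala): third position 4-fold.
Codon 3 AAU (Asn): third position 2-fold.
Codon 4 AAU (Asn): third position 2-fold.
Codon 5 GCG (Ala): third position 4-fold.
Codon 6 AUU (Ile): third position 3-fold.
Four-fold degenerate third positions: 2.

2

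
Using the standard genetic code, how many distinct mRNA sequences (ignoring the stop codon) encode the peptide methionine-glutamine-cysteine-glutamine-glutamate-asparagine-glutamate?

64

Met: 1 codon.
Gln: 2 codons.
Cys: 2 codons.
Gln: 2 codons.
Glu: 2 codons.
Asn: 2 codons.
Glu: 2 codons.
1 × 2 × 2 × 2 × 2 × 2 × 2 = 64.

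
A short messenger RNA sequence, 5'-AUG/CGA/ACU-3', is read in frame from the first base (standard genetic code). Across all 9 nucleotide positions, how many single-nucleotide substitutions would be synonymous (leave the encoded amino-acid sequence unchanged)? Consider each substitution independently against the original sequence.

Codon 1 (AUG, Met): 0 synonymous substitutions.
Codon 2 (CGA, Arg): 4 synonymous substitutions.
Codon 3 (ACU, Thr): 3 synonymous substitutions.
Total: 0 + 4 + 3 = 7.

7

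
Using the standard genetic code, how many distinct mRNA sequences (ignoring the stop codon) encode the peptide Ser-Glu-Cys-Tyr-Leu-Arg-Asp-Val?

13824

Ser: 6 codons.
Glu: 2 codons.
Cys: 2 codons.
Tyr: 2 codons.
Leu: 6 codons.
Arg: 6 codons.
Asp: 2 codons.
Val: 4 codons.
6 × 2 × 2 × 2 × 6 × 6 × 2 × 4 = 13824.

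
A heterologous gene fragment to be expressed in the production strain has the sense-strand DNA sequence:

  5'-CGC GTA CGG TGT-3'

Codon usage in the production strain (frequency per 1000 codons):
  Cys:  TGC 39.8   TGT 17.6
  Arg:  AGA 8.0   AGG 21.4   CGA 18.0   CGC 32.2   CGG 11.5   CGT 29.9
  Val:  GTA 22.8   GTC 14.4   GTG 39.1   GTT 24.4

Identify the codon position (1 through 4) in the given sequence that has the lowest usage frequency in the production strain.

3

Codon 1 CGC (Arg): 32.2 per 1000.
Codon 2 GTA (Val): 22.8 per 1000.
Codon 3 CGG (Arg): 11.5 per 1000.
Codon 4 TGT (Cys): 17.6 per 1000.
Lowest frequency is 11.5 at codon 3.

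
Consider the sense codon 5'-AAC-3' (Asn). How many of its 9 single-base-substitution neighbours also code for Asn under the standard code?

1

Position 1: none → 0 synonymous.
Position 2: none → 0 synonymous.
Position 3: AAT → 1 synonymous.
Total: 0 + 0 + 1 = 1.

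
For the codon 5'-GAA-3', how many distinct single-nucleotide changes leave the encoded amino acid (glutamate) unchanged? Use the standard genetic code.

Position 1: none → 0 synonymous.
Position 2: none → 0 synonymous.
Position 3: GAG → 1 synonymous.
Total: 0 + 0 + 1 = 1.

1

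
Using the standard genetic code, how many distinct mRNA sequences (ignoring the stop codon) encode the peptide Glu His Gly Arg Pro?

384

Glu: 2 codons.
His: 2 codons.
Gly: 4 codons.
Arg: 6 codons.
Pro: 4 codons.
2 × 2 × 4 × 6 × 4 = 384.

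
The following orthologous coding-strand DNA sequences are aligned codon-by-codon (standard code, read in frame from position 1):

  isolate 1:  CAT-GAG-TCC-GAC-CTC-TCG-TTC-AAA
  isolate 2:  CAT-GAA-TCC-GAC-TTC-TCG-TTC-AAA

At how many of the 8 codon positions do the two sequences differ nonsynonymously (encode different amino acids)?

1

Codon 1: CAT His / CAT His — identical.
Codon 2: GAG Glu / GAA Glu — synonymous.
Codon 3: TCC Ser / TCC Ser — identical.
Codon 4: GAC Asp / GAC Asp — identical.
Codon 5: CTC Leu / TTC Phe — nonsynonymous.
Codon 6: TCG Ser / TCG Ser — identical.
Codon 7: TTC Phe / TTC Phe — identical.
Codon 8: AAA Lys / AAA Lys — identical.
Nonsynonymous differences: 1.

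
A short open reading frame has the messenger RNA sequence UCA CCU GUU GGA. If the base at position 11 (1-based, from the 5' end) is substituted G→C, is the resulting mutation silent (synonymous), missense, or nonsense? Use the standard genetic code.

missense

Position 11 falls in codon 4: GGA → Gly.
After the substitution the codon is GCA → Ala.
Gly ≠ Ala, so this is a missense mutation.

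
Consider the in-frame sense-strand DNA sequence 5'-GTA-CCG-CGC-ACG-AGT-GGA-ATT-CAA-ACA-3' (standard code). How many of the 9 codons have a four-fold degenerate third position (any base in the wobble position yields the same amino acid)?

6

Codon 1 GTA (Val): third position 4-fold.
Codon 2 CCG (Pro): third position 4-fold.
Codon 3 CGC (Arg): third position 4-fold.
Codon 4 ACG (Thr): third position 4-fold.
Codon 5 AGT (Ser): third position 2-fold.
Codon 6 GGA (Gly): third position 4-fold.
Codon 7 ATT (Ile): third position 3-fold.
Codon 8 CAA (Gln): third position 2-fold.
Codon 9 ACA (Thr): third position 4-fold.
Four-fold degenerate third positions: 6.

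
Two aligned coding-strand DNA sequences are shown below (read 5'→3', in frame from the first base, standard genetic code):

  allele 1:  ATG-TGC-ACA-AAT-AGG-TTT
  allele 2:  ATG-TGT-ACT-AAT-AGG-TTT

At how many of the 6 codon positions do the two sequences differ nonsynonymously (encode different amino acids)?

0

Codon 1: ATG Met / ATG Met — identical.
Codon 2: TGC Cys / TGT Cys — synonymous.
Codon 3: ACA Thr / ACT Thr — synonymous.
Codon 4: AAT Asn / AAT Asn — identical.
Codon 5: AGG Arg / AGG Arg — identical.
Codon 6: TTT Phe / TTT Phe — identical.
Nonsynonymous differences: 0.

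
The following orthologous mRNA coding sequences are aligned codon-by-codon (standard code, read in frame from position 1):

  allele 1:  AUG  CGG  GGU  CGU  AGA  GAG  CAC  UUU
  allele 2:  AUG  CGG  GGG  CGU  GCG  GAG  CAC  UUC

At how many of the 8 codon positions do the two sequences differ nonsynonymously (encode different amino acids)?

1

Codon 1: AUG Met / AUG Met — identical.
Codon 2: CGG Arg / CGG Arg — identical.
Codon 3: GGU Gly / GGG Gly — synonymous.
Codon 4: CGU Arg / CGU Arg — identical.
Codon 5: AGA Arg / GCG Ala — nonsynonymous.
Codon 6: GAG Glu / GAG Glu — identical.
Codon 7: CAC His / CAC His — identical.
Codon 8: UUU Phe / UUC Phe — synonymous.
Nonsynonymous differences: 1.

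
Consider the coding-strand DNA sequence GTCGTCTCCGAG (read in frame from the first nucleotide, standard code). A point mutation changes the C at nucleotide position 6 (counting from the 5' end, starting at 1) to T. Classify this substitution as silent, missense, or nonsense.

Position 6 falls in codon 2: GTC → Val.
After the substitution the codon is GTT → Val.
Both encode Val, so the change is synonymous.

silent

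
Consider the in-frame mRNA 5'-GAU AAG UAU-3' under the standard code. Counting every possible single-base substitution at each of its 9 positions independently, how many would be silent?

3

Codon 1 (GAU, Asp): 1 synonymous substitution.
Codon 2 (AAG, Lys): 1 synonymous substitution.
Codon 3 (UAU, Tyr): 1 synonymous substitution.
Total: 1 + 1 + 1 = 3.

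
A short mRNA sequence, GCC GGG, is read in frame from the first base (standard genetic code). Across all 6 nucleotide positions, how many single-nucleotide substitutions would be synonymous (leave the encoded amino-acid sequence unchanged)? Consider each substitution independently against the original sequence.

6

Codon 1 (GCC, Ala): 3 synonymous substitutions.
Codon 2 (GGG, Gly): 3 synonymous substitutions.
Total: 3 + 3 = 6.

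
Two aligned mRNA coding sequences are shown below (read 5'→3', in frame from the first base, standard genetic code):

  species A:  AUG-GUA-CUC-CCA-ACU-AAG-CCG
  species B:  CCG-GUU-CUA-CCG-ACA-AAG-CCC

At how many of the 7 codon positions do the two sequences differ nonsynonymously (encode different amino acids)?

1

Codon 1: AUG Met / CCG Pro — nonsynonymous.
Codon 2: GUA Val / GUU Val — synonymous.
Codon 3: CUC Leu / CUA Leu — synonymous.
Codon 4: CCA Pro / CCG Pro — synonymous.
Codon 5: ACU Thr / ACA Thr — synonymous.
Codon 6: AAG Lys / AAG Lys — identical.
Codon 7: CCG Pro / CCC Pro — synonymous.
Nonsynonymous differences: 1.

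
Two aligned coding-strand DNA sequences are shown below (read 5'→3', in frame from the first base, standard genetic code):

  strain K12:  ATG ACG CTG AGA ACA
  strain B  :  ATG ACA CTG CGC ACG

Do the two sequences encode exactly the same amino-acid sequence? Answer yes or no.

yes

Codon 1: ATG Met / ATG Met — identical.
Codon 2: ACG Thr / ACA Thr — synonymous.
Codon 3: CTG Leu / CTG Leu — identical.
Codon 4: AGA Arg / CGC Arg — synonymous.
Codon 5: ACA Thr / ACG Thr — synonymous.
Nonsynonymous differences: 0 → same protein.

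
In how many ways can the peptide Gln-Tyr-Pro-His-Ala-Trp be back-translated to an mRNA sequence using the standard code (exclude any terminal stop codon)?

128

Gln: 2 codons.
Tyr: 2 codons.
Pro: 4 codons.
His: 2 codons.
Ala: 4 codons.
Trp: 1 codon.
2 × 2 × 4 × 2 × 4 × 1 = 128.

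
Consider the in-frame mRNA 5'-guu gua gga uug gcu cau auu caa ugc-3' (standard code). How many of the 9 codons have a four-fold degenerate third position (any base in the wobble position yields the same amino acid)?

Codon 1 GUU (Val): third position 4-fold.
Codon 2 GUA (Val): third position 4-fold.
Codon 3 GGA (Gly): third position 4-fold.
Codon 4 UUG (Leu): third position 2-fold.
Codon 5 GCU (Ala): third position 4-fold.
Codon 6 CAU (His): third position 2-fold.
Codon 7 AUU (Ile): third position 3-fold.
Codon 8 CAA (Gln): third position 2-fold.
Codon 9 UGC (Cys): third position 2-fold.
Four-fold degenerate third positions: 4.

4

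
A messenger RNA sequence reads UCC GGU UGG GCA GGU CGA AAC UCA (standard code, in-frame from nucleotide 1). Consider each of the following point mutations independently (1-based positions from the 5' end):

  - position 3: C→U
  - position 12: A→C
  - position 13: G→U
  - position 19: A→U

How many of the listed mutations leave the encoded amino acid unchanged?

2

Codon 1: UCC (Ser) → UCU (Ser) — synonymous.
Codon 4: GCA (Ala) → GCC (Ala) — synonymous.
Codon 5: GGU (Gly) → UGU (Cys) — missense.
Codon 7: AAC (Asn) → UAC (Tyr) — missense.
Synonymous: 2 of 4.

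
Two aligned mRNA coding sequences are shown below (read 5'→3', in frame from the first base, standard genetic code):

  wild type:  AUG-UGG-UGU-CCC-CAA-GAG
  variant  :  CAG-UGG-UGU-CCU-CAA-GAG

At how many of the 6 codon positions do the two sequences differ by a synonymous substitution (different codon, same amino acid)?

1

Codon 1: AUG Met / CAG Gln — nonsynonymous.
Codon 2: UGG Trp / UGG Trp — identical.
Codon 3: UGU Cys / UGU Cys — identical.
Codon 4: CCC Pro / CCU Pro — synonymous.
Codon 5: CAA Gln / CAA Gln — identical.
Codon 6: GAG Glu / GAG Glu — identical.
Synonymous differences: 1.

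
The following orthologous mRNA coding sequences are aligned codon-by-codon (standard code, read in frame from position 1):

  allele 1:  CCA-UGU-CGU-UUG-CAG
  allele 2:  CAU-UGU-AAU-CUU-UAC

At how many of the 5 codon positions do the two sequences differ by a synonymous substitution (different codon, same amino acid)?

Codon 1: CCA Pro / CAU His — nonsynonymous.
Codon 2: UGU Cys / UGU Cys — identical.
Codon 3: CGU Arg / AAU Asn — nonsynonymous.
Codon 4: UUG Leu / CUU Leu — synonymous.
Codon 5: CAG Gln / UAC Tyr — nonsynonymous.
Synonymous differences: 1.

1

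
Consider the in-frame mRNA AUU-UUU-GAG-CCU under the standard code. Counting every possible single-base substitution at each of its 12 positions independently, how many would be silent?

7

Codon 1 (AUU, Ile): 2 synonymous substitutions.
Codon 2 (UUU, Phe): 1 synonymous substitution.
Codon 3 (GAG, Glu): 1 synonymous substitution.
Codon 4 (CCU, Pro): 3 synonymous substitutions.
Total: 2 + 1 + 1 + 3 = 7.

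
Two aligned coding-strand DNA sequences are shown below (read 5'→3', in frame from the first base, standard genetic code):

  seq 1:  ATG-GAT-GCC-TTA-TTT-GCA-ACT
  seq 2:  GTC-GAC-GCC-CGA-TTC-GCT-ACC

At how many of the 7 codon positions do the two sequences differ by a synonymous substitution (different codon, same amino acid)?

4

Codon 1: ATG Met / GTC Val — nonsynonymous.
Codon 2: GAT Asp / GAC Asp — synonymous.
Codon 3: GCC Ala / GCC Ala — identical.
Codon 4: TTA Leu / CGA Arg — nonsynonymous.
Codon 5: TTT Phe / TTC Phe — synonymous.
Codon 6: GCA Ala / GCT Ala — synonymous.
Codon 7: ACT Thr / ACC Thr — synonymous.
Synonymous differences: 4.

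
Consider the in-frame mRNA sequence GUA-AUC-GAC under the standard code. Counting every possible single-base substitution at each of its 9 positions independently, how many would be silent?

6

Codon 1 (GUA, Val): 3 synonymous substitutions.
Codon 2 (AUC, Ile): 2 synonymous substitutions.
Codon 3 (GAC, Asp): 1 synonymous substitution.
Total: 3 + 2 + 1 = 6.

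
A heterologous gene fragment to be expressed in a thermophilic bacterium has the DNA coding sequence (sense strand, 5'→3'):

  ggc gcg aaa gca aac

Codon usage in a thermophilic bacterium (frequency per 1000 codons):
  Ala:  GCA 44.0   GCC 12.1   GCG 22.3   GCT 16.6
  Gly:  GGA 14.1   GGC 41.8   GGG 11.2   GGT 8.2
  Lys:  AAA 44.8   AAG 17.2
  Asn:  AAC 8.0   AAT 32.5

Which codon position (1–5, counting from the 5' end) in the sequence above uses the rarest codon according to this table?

5

Codon 1 GGC (Gly): 41.8 per 1000.
Codon 2 GCG (Ala): 22.3 per 1000.
Codon 3 AAA (Lys): 44.8 per 1000.
Codon 4 GCA (Ala): 44.0 per 1000.
Codon 5 AAC (Asn): 8.0 per 1000.
Lowest frequency is 8.0 at codon 5.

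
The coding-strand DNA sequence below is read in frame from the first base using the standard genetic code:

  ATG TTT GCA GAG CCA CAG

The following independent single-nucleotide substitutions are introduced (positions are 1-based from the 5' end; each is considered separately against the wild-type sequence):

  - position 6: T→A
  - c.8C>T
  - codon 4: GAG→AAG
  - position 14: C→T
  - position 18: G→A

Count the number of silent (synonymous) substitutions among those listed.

1

Codon 2: TTT (Phe) → TTA (Leu) — missense.
Codon 3: GCA (Ala) → GTA (Val) — missense.
Codon 4: GAG (Glu) → AAG (Lys) — missense.
Codon 5: CCA (Pro) → CTA (Leu) — missense.
Codon 6: CAG (Gln) → CAA (Gln) — synonymous.
Synonymous: 1 of 5.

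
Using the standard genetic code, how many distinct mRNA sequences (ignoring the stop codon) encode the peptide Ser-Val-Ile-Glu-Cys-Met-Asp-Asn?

1152

Ser: 6 codons.
Val: 4 codons.
Ile: 3 codons.
Glu: 2 codons.
Cys: 2 codons.
Met: 1 codon.
Asp: 2 codons.
Asn: 2 codons.
6 × 4 × 3 × 2 × 2 × 1 × 2 × 2 = 1152.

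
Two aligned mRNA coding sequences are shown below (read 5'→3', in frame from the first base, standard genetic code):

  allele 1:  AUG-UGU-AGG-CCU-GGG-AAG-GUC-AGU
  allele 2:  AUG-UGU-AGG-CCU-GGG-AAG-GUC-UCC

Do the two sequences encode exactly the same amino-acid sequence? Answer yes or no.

yes

Codon 1: AUG Met / AUG Met — identical.
Codon 2: UGU Cys / UGU Cys — identical.
Codon 3: AGG Arg / AGG Arg — identical.
Codon 4: CCU Pro / CCU Pro — identical.
Codon 5: GGG Gly / GGG Gly — identical.
Codon 6: AAG Lys / AAG Lys — identical.
Codon 7: GUC Val / GUC Val — identical.
Codon 8: AGU Ser / UCC Ser — synonymous.
Nonsynonymous differences: 0 → same protein.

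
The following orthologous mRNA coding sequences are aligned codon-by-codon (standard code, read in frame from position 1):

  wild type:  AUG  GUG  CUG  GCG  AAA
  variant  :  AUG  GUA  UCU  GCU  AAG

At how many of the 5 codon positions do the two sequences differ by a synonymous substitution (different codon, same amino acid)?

3

Codon 1: AUG Met / AUG Met — identical.
Codon 2: GUG Val / GUA Val — synonymous.
Codon 3: CUG Leu / UCU Ser — nonsynonymous.
Codon 4: GCG Ala / GCU Ala — synonymous.
Codon 5: AAA Lys / AAG Lys — synonymous.
Synonymous differences: 3.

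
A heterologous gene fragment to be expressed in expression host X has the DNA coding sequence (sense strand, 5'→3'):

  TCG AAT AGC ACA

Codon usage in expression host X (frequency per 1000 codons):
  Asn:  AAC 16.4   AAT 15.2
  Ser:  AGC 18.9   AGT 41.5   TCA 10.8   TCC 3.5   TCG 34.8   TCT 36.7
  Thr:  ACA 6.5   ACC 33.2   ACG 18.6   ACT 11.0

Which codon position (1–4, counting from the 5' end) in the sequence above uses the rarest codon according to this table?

4

Codon 1 TCG (Ser): 34.8 per 1000.
Codon 2 AAT (Asn): 15.2 per 1000.
Codon 3 AGC (Ser): 18.9 per 1000.
Codon 4 ACA (Thr): 6.5 per 1000.
Lowest frequency is 6.5 at codon 4.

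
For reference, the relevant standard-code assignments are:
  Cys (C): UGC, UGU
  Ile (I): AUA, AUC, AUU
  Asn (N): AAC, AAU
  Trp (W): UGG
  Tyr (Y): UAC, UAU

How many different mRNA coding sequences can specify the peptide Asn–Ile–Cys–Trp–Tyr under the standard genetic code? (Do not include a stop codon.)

24

Asn: 2 codons.
Ile: 3 codons.
Cys: 2 codons.
Trp: 1 codon.
Tyr: 2 codons.
2 × 3 × 2 × 1 × 2 = 24.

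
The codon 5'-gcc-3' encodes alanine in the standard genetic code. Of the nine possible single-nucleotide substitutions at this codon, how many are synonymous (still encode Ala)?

Position 1: none → 0 synonymous.
Position 2: none → 0 synonymous.
Position 3: GCU, GCA, GCG → 3 synonymous.
Total: 0 + 0 + 3 = 3.

3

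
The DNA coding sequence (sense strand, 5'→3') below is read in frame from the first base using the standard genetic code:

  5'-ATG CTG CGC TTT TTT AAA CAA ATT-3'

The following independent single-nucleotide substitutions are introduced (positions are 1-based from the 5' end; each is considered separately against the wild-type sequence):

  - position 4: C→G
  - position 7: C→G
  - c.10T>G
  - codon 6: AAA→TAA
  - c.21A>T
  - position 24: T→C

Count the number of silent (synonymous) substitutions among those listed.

1

Codon 2: CTG (Leu) → GTG (Val) — missense.
Codon 3: CGC (Arg) → GGC (Gly) — missense.
Codon 4: TTT (Phe) → GTT (Val) — missense.
Codon 6: AAA (Lys) → TAA (Stop) — nonsense.
Codon 7: CAA (Gln) → CAT (His) — missense.
Codon 8: ATT (Ile) → ATC (Ile) — synonymous.
Synonymous: 1 of 6.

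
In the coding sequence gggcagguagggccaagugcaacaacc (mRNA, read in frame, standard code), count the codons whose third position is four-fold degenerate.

Codon 1 GGG (Gly): third position 4-fold.
Codon 2 CAG (Gln): third position 2-fold.
Codon 3 GUA (Val): third position 4-fold.
Codon 4 GGG (Gly): third position 4-fold.
Codon 5 CCA (Pro): third position 4-fold.
Codon 6 AGU (Ser): third position 2-fold.
Codon 7 GCA (Ala): third position 4-fold.
Codon 8 ACA (Thr): third position 4-fold.
Codon 9 ACC (Thr): third position 4-fold.
Four-fold degenerate third positions: 7.

7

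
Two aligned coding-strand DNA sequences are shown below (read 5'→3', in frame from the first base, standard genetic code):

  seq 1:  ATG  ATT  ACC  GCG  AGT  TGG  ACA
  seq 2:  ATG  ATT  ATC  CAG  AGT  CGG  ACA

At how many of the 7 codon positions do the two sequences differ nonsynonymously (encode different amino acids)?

Codon 1: ATG Met / ATG Met — identical.
Codon 2: ATT Ile / ATT Ile — identical.
Codon 3: ACC Thr / ATC Ile — nonsynonymous.
Codon 4: GCG Ala / CAG Gln — nonsynonymous.
Codon 5: AGT Ser / AGT Ser — identical.
Codon 6: TGG Trp / CGG Arg — nonsynonymous.
Codon 7: ACA Thr / ACA Thr — identical.
Nonsynonymous differences: 3.

3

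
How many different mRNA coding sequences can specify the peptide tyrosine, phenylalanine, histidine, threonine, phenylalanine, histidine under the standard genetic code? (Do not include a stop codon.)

128

Tyr: 2 codons.
Phe: 2 codons.
His: 2 codons.
Thr: 4 codons.
Phe: 2 codons.
His: 2 codons.
2 × 2 × 2 × 4 × 2 × 2 = 128.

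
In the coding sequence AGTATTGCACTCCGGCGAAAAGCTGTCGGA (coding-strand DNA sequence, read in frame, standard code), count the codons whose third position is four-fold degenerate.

Codon 1 AGT (Ser): third position 2-fold.
Codon 2 ATT (Ile): third position 3-fold.
Codon 3 GCA (Ala): third position 4-fold.
Codon 4 CTC (Leu): third position 4-fold.
Codon 5 CGG (Arg): third position 4-fold.
Codon 6 CGA (Arg): third position 4-fold.
Codon 7 AAA (Lys): third position 2-fold.
Codon 8 GCT (Ala): third position 4-fold.
Codon 9 GTC (Val): third position 4-fold.
Codon 10 GGA (Gly): third position 4-fold.
Four-fold degenerate third positions: 7.

7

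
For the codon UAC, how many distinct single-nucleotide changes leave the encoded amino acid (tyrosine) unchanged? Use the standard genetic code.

Position 1: none → 0 synonymous.
Position 2: none → 0 synonymous.
Position 3: UAU → 1 synonymous.
Total: 0 + 0 + 1 = 1.

1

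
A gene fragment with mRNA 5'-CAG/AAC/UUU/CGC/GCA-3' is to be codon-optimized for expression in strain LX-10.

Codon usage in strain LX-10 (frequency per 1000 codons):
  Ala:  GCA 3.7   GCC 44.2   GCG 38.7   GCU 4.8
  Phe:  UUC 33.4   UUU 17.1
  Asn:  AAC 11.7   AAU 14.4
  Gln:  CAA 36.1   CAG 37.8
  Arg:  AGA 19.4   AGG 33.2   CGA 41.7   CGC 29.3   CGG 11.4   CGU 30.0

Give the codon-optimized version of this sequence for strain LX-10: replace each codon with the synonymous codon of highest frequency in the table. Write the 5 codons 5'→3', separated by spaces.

CAG AAU UUC CGA GCC

Codon 1 (Gln): best is CAG at 37.8.
Codon 2 (Asn): best is AAU at 14.4.
Codon 3 (Phe): best is UUC at 33.4.
Codon 4 (Arg): best is CGA at 41.7.
Codon 5 (Ala): best is GCC at 44.2.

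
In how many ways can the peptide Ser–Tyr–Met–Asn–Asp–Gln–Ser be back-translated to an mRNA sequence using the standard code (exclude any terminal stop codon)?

Ser: 6 codons.
Tyr: 2 codons.
Met: 1 codon.
Asn: 2 codons.
Asp: 2 codons.
Gln: 2 codons.
Ser: 6 codons.
6 × 2 × 1 × 2 × 2 × 2 × 6 = 576.

576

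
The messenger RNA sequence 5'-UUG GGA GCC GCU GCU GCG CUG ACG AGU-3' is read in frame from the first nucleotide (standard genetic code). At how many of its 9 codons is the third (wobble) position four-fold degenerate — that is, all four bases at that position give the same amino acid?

Codon 1 UUG (Leu): third position 2-fold.
Codon 2 GGA (Gly): third position 4-fold.
Codon 3 GCC (Ala): third position 4-fold.
Codon 4 GCU (Ala): third position 4-fold.
Codon 5 GCU (Ala): third position 4-fold.
Codon 6 GCG (Ala): third position 4-fold.
Codon 7 CUG (Leu): third position 4-fold.
Codon 8 ACG (Thr): third position 4-fold.
Codon 9 AGU (Ser): third position 2-fold.
Four-fold degenerate third positions: 7.

7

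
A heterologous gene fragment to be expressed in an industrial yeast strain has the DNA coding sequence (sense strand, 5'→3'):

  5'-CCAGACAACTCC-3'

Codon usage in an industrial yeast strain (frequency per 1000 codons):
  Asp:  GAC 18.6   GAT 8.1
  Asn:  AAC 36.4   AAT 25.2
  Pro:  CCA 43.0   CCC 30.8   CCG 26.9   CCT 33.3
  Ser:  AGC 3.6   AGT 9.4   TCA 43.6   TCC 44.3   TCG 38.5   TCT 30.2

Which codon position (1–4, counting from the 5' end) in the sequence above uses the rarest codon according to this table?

2

Codon 1 CCA (Pro): 43.0 per 1000.
Codon 2 GAC (Asp): 18.6 per 1000.
Codon 3 AAC (Asn): 36.4 per 1000.
Codon 4 TCC (Ser): 44.3 per 1000.
Lowest frequency is 18.6 at codon 2.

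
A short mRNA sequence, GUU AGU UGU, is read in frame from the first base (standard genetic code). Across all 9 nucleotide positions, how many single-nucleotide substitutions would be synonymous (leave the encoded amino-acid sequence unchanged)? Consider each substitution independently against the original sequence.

Codon 1 (GUU, Val): 3 synonymous substitutions.
Codon 2 (AGU, Ser): 1 synonymous substitution.
Codon 3 (UGU, Cys): 1 synonymous substitution.
Total: 3 + 1 + 1 = 5.

5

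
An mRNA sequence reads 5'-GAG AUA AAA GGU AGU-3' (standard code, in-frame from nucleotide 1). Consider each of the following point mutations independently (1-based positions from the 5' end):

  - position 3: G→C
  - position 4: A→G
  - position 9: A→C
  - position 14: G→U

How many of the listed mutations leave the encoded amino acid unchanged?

0

Codon 1: GAG (Glu) → GAC (Asp) — missense.
Codon 2: AUA (Ile) → GUA (Val) — missense.
Codon 3: AAA (Lys) → AAC (Asn) — missense.
Codon 5: AGU (Ser) → AUU (Ile) — missense.
Synonymous: 0 of 4.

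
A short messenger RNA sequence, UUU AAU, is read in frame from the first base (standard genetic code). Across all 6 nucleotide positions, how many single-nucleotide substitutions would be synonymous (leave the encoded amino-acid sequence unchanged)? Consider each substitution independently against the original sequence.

2

Codon 1 (UUU, Phe): 1 synonymous substitution.
Codon 2 (AAU, Asn): 1 synonymous substitution.
Total: 1 + 1 = 2.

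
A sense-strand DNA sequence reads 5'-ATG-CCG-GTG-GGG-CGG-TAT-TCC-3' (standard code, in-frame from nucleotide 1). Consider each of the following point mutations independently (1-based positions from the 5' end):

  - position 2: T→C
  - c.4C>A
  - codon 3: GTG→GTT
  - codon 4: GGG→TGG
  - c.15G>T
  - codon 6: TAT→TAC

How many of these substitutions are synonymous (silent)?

Codon 1: ATG (Met) → ACG (Thr) — missense.
Codon 2: CCG (Pro) → ACG (Thr) — missense.
Codon 3: GTG (Val) → GTT (Val) — synonymous.
Codon 4: GGG (Gly) → TGG (Trp) — missense.
Codon 5: CGG (Arg) → CGT (Arg) — synonymous.
Codon 6: TAT (Tyr) → TAC (Tyr) — synonymous.
Synonymous: 3 of 6.

3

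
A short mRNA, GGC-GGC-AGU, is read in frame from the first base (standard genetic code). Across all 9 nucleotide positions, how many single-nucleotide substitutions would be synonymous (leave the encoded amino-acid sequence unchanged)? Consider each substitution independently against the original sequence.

Codon 1 (GGC, Gly): 3 synonymous substitutions.
Codon 2 (GGC, Gly): 3 synonymous substitutions.
Codon 3 (AGU, Ser): 1 synonymous substitution.
Total: 3 + 3 + 1 = 7.

7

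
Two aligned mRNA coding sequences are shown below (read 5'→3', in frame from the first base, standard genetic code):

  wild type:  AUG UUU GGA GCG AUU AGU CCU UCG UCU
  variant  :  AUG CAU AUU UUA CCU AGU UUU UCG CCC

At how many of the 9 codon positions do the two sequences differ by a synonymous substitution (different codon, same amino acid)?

0

Codon 1: AUG Met / AUG Met — identical.
Codon 2: UUU Phe / CAU His — nonsynonymous.
Codon 3: GGA Gly / AUU Ile — nonsynonymous.
Codon 4: GCG Ala / UUA Leu — nonsynonymous.
Codon 5: AUU Ile / CCU Pro — nonsynonymous.
Codon 6: AGU Ser / AGU Ser — identical.
Codon 7: CCU Pro / UUU Phe — nonsynonymous.
Codon 8: UCG Ser / UCG Ser — identical.
Codon 9: UCU Ser / CCC Pro — nonsynonymous.
Synonymous differences: 0.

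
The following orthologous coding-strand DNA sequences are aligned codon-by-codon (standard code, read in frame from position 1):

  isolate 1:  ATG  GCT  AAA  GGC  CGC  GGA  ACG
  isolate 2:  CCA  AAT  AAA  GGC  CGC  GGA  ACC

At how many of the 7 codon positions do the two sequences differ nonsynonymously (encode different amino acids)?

Codon 1: ATG Met / CCA Pro — nonsynonymous.
Codon 2: GCT Ala / AAT Asn — nonsynonymous.
Codon 3: AAA Lys / AAA Lys — identical.
Codon 4: GGC Gly / GGC Gly — identical.
Codon 5: CGC Arg / CGC Arg — identical.
Codon 6: GGA Gly / GGA Gly — identical.
Codon 7: ACG Thr / ACC Thr — synonymous.
Nonsynonymous differences: 2.

2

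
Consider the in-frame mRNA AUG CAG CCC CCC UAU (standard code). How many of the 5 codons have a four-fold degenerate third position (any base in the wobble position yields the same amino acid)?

Codon 1 AUG (Met): third position 1-fold.
Codon 2 CAG (Gln): third position 2-fold.
Codon 3 CCC (Pro): third position 4-fold.
Codon 4 CCC (Pro): third position 4-fold.
Codon 5 UAU (Tyr): third position 2-fold.
Four-fold degenerate third positions: 2.

2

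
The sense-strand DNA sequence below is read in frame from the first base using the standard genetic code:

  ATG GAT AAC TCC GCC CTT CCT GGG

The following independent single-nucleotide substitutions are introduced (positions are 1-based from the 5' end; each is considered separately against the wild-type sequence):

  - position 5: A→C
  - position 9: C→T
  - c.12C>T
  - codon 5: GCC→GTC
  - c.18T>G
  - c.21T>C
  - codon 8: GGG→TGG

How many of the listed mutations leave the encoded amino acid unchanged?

4

Codon 2: GAT (Asp) → GCT (Ala) — missense.
Codon 3: AAC (Asn) → AAT (Asn) — synonymous.
Codon 4: TCC (Ser) → TCT (Ser) — synonymous.
Codon 5: GCC (Ala) → GTC (Val) — missense.
Codon 6: CTT (Leu) → CTG (Leu) — synonymous.
Codon 7: CCT (Pro) → CCC (Pro) — synonymous.
Codon 8: GGG (Gly) → TGG (Trp) — missense.
Synonymous: 4 of 7.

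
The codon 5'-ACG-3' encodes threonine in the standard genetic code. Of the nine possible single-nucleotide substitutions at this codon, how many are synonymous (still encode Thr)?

Position 1: none → 0 synonymous.
Position 2: none → 0 synonymous.
Position 3: ACT, ACC, ACA → 3 synonymous.
Total: 0 + 0 + 3 = 3.

3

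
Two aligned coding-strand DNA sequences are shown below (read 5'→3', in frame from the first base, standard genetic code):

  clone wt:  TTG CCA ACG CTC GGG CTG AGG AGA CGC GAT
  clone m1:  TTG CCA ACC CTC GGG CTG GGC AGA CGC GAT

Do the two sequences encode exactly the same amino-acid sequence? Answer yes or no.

Codon 1: TTG Leu / TTG Leu — identical.
Codon 2: CCA Pro / CCA Pro — identical.
Codon 3: ACG Thr / ACC Thr — synonymous.
Codon 4: CTC Leu / CTC Leu — identical.
Codon 5: GGG Gly / GGG Gly — identical.
Codon 6: CTG Leu / CTG Leu — identical.
Codon 7: AGG Arg / GGC Gly — nonsynonymous.
Codon 8: AGA Arg / AGA Arg — identical.
Codon 9: CGC Arg / CGC Arg — identical.
Codon 10: GAT Asp / GAT Asp — identical.
Nonsynonymous differences: 1 → different protein.

no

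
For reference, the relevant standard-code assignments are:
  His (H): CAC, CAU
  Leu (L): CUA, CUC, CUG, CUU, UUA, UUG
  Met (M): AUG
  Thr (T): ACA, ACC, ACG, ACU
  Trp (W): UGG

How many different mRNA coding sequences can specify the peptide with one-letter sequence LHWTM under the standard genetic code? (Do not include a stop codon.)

48

Leu: 6 codons.
His: 2 codons.
Trp: 1 codon.
Thr: 4 codons.
Met: 1 codon.
6 × 2 × 1 × 4 × 1 = 48.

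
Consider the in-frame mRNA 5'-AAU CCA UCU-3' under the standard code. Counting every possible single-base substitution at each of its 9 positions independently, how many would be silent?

Codon 1 (AAU, Asn): 1 synonymous substitution.
Codon 2 (CCA, Pro): 3 synonymous substitutions.
Codon 3 (UCU, Ser): 3 synonymous substitutions.
Total: 1 + 3 + 3 = 7.

7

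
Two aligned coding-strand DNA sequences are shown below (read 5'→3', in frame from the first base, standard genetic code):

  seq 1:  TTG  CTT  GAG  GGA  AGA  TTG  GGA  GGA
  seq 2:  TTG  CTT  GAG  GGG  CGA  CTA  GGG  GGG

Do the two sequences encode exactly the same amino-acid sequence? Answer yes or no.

yes

Codon 1: TTG Leu / TTG Leu — identical.
Codon 2: CTT Leu / CTT Leu — identical.
Codon 3: GAG Glu / GAG Glu — identical.
Codon 4: GGA Gly / GGG Gly — synonymous.
Codon 5: AGA Arg / CGA Arg — synonymous.
Codon 6: TTG Leu / CTA Leu — synonymous.
Codon 7: GGA Gly / GGG Gly — synonymous.
Codon 8: GGA Gly / GGG Gly — synonymous.
Nonsynonymous differences: 0 → same protein.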